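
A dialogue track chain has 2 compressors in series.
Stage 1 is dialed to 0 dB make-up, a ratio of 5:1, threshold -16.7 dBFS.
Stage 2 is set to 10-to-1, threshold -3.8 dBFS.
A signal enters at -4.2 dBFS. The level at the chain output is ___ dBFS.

Stage 1: 12.5 dB above -16.7 dBFS, reduced 5:1 to 2.5 dB above → -14.2 dBFS.
Stage 2: -14.2 dBFS ≤ -3.8 dBFS, so stage 2 doesn't engage; output -14.2 dBFS.

-14.2 dBFS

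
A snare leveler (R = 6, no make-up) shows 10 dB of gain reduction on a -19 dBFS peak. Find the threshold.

-31 dBFS

Input is 12 dB above T (since output overshoot × R = input overshoot: (-29 − T)·6 = -19 − T gives T = -31 dBFS).
Check: -31 + (-19 − (-31))/6 = -31 + 2 = -29 dBFS. ✓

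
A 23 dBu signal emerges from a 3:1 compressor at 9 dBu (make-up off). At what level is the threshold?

Input is 21 dB above T (since output overshoot × R = input overshoot: (9 − T)·3 = 23 − T gives T = 2 dBu).
Check: 2 + (23 − 2)/3 = 2 + 7 = 9 dBu. ✓

2 dBu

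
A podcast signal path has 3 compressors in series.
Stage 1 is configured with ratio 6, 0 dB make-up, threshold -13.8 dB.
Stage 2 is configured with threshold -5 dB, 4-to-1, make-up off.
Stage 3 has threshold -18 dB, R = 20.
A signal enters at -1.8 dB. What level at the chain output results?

Stage 1: overshoot 12 dB → 12/6 = 2 dB → -11.8 dB.
Stage 2: -11.8 dB is at or below the -5 dB threshold — no compression; output -11.8 dB.
Stage 3: overshoot 6.2 dB → 6.2/20 = 0.31 dB → -17.69 dB.

-17.69 dB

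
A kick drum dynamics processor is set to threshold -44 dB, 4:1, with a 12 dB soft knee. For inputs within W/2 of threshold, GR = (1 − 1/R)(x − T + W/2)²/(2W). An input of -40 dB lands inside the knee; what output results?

-43.125 dB

x − T + W/2 = -40 − (-44) + 6 = 10.
GR = (1 − 1/4) × 10² / 24 = 0.75 × 100 / 24 = 3.125 dB.
Output = -40 − 3.125 = -43.125 dB.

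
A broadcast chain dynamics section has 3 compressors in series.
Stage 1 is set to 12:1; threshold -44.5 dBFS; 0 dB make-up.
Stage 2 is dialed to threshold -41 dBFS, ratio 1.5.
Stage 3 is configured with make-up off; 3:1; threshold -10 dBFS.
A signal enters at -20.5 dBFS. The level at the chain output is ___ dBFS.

-42.5 dBFS

Stage 1: -20.5 dBFS is 24 dB over -44.5 dBFS; at 12:1 that becomes 2 dB over, giving -42.5 dBFS.
Stage 2: -42.5 dBFS is at or below the -41 dBFS threshold — no compression; output -42.5 dBFS.
Stage 3: -42.5 dBFS ≤ -10 dBFS, so stage 3 doesn't engage; output -42.5 dBFS.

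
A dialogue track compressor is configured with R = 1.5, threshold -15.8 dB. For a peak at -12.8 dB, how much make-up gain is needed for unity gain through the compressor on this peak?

Overshoot 3 dB → 3/1.5 = 2 dB after compression, so the compressed level is -15.8 + 2 = -13.8 dB.
Make-up = target − compressed = -12.8 − (-13.8) = 1 dB.

1 dB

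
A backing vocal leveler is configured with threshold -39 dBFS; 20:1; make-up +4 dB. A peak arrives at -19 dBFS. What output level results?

-34 dBFS

Overshoot: -19 − (-39) = 20 dB.
At 20:1 the overshoot is divided by 20, leaving 1 dB above threshold.
So the level is -39 + 1 = -38 dBFS; make-up adds 4 dB, giving -34 dBFS.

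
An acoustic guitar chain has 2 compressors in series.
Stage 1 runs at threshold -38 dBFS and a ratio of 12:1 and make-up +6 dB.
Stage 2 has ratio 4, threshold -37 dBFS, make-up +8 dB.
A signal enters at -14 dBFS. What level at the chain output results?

Stage 1: -14 dBFS is 24 dB over -38 dBFS; at 12:1 that becomes 2 dB over, giving -36 dBFS; +6 dB make-up → -30 dBFS.
Stage 2: overshoot 7 dB → 7/4 = 1.75 dB → -35.25 dBFS; +8 dB make-up → -27.25 dBFS.

-27.25 dBFS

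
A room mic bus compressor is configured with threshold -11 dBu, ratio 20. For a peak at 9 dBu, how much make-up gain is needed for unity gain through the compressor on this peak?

Overshoot 20 dB → 20/20 = 1 dB after compression, so the compressed level is -11 + 1 = -10 dBu.
Make-up = target − compressed = 9 − (-10) = 19 dB.

19 dB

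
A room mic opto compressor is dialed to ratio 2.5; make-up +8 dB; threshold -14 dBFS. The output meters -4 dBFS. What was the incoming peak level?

-9 dBFS

Remove make-up: -4 − 8 = -12 dBFS.
The compressed level sits -12 − (-14) = 2 dB over threshold.
Before 2.5:1 compression the overshoot was 2 × 2.5 = 5 dB, so input = -14 + 5 = -9 dBFS.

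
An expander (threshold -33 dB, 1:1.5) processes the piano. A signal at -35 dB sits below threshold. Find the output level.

-36 dB

Below threshold, a 1:1.5 expander applies gain = (1.5−1)×(T − x) of attenuation.
(1.5−1) × 2 = 1 dB, so output = -35 − 1 = -36 dB.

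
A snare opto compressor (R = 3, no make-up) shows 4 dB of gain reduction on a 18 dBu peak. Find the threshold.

Gain reduction = 18 − 14 = 4 dB; output overshoot = GR / (R − 1) = 4 / 2 = 2 dB.
Threshold = output − output overshoot = 14 − 2 = 12 dBu.

12 dBu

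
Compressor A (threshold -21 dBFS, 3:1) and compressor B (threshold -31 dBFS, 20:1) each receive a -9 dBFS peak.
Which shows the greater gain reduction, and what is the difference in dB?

B, by 12.9 dB

A: overshoot 12 dB → output overshoot 4 dB → GR 8 dB.
B: overshoot 22 dB → output overshoot 1.1 dB → GR 20.9 dB.
Difference: 12.9 dB in favour of B.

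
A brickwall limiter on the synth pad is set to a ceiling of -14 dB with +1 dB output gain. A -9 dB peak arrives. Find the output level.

-13 dB

The limiter clamps the peak to its -14 dB ceiling.
Output gain then adds 1 dB: -14 + 1 = -13 dB.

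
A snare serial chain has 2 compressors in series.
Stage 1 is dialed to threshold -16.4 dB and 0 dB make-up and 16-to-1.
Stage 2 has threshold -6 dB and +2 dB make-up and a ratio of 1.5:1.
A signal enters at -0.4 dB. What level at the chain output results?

-13.4 dB

Stage 1: -0.4 dB is 16 dB over -16.4 dB; at 16:1 that becomes 1 dB over, giving -15.4 dB.
Stage 2: -15.4 dB ≤ -6 dB, so stage 2 doesn't engage; make-up brings it to -13.4 dB.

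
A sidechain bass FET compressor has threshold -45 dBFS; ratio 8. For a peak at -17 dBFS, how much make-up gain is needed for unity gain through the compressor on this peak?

24.5 dB

Overshoot 28 dB → 28/8 = 3.5 dB after compression, so the compressed level is -45 + 3.5 = -41.5 dBFS.
Make-up = target − compressed = -17 − (-41.5) = 24.5 dB.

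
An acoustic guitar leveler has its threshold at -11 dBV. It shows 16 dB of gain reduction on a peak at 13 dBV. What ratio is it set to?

3:1

Input overshoot = 13 − (-11) = 24 dB.
Output overshoot = 24 − 16 = 8 dB.
Ratio = input overshoot / output overshoot = 24 / 8 = 3.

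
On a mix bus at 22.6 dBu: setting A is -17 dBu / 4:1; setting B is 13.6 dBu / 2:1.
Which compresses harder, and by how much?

A: GR = 39.6 − 39.6/4 = 29.7 dB.
B: GR = 9 − 9/2 = 4.5 dB.
A applies 25.2 dB more gain reduction.

A, by 25.2 dB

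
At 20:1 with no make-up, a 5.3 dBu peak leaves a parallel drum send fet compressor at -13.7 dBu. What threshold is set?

Input is 20 dB above T (since output overshoot × R = input overshoot: (-13.7 − T)·20 = 5.3 − T gives T = -14.7 dBu).
Check: -14.7 + (5.3 − (-14.7))/20 = -14.7 + 1 = -13.7 dBu. ✓

-14.7 dBu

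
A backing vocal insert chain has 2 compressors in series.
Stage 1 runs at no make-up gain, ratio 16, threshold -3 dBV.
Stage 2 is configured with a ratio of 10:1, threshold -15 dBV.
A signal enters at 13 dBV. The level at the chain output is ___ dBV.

Stage 1: 13 dBV is 16 dB over -3 dBV; at 16:1 that becomes 1 dB over, giving -2 dBV.
Stage 2: 13 dB above -15 dBV, reduced 10:1 to 1.3 dB above → -13.7 dBV.

-13.7 dBV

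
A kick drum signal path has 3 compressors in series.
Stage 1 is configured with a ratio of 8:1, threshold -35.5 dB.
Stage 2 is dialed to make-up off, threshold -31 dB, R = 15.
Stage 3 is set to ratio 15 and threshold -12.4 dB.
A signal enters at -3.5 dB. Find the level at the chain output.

Stage 1: -3.5 dB is 32 dB over -35.5 dB; at 8:1 that becomes 4 dB over, giving -31.5 dB.
Stage 2: -31.5 dB ≤ -31 dB, so stage 2 doesn't engage; output -31.5 dB.
Stage 3: -31.5 dB ≤ -12.4 dB, so stage 3 doesn't engage; output -31.5 dB.

-31.5 dB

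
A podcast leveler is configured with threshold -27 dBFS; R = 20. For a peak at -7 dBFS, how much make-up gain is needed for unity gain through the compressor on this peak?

19 dB

Without make-up, output = threshold + overshoot/20 = -27 + 1 = -26 dBFS.
Gap to target: 19 dB.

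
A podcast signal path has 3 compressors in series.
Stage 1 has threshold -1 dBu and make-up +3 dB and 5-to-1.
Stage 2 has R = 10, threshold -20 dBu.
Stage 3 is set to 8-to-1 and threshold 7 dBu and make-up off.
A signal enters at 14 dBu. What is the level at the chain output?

-17.5 dBu

Stage 1: 14 dBu is 15 dB over -1 dBu; at 5:1 that becomes 3 dB over, giving 2 dBu; +3 dB make-up → 5 dBu.
Stage 2: 25 dB above -20 dBu, reduced 10:1 to 2.5 dB above → -17.5 dBu.
Stage 3: below threshold (-17.5 ≤ 7); passes unchanged; output -17.5 dBu.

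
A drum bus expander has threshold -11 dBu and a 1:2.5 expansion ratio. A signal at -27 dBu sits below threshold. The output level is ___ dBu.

Undershoot = (-11) − (-27) = 16 dB.
At 1:2.5, that expands to 40 dB under threshold.
Output = -11 − 40 = -51 dBu.

-51 dBu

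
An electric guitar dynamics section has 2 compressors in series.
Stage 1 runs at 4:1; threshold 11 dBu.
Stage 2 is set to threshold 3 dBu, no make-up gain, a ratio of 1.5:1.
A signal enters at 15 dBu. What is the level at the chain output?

Stage 1: 4 dB above 11 dBu, reduced 4:1 to 1 dB above → 12 dBu.
Stage 2: 9 dB above 3 dBu, reduced 1.5:1 to 6 dB above → 9 dBu.

9 dBu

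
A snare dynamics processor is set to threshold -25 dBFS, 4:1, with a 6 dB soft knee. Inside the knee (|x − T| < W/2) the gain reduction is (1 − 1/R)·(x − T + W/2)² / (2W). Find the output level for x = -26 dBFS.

x − T + W/2 = -26 − (-25) + 3 = 2.
GR = (1 − 1/4) × 2² / 12 = 0.75 × 4 / 12 = 0.25 dB.
Output = -26 − 0.25 = -26.25 dBFS.

-26.25 dBFS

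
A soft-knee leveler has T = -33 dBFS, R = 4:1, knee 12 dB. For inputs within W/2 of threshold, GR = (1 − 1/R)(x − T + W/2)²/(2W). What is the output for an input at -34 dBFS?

x − T + W/2 = -34 − (-33) + 6 = 5.
GR = (1 − 1/4) × 5² / 24 = 0.75 × 25 / 24 = 0.78125 dB.
Output = -34 − 0.78125 = -34.78125 dBFS.

-34.78125 dBFS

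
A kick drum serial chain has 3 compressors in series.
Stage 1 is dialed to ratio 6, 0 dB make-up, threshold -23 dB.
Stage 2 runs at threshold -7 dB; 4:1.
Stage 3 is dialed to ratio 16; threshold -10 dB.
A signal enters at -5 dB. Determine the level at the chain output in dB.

Stage 1: -5 dB is 18 dB over -23 dB; at 6:1 that becomes 3 dB over, giving -20 dB.
Stage 2: -20 dB ≤ -7 dB, so stage 2 doesn't engage; output -20 dB.
Stage 3: -20 dB is at or below the -10 dB threshold — no compression; output -20 dB.

-20 dB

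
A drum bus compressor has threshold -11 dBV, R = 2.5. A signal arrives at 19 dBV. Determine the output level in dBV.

1 dBV

Overshoot: 19 − (-11) = 30 dB.
2.5:1 compression reduces that to 30/2.5 = 12 dB over.
So the level is -11 + 12 = 1 dBV.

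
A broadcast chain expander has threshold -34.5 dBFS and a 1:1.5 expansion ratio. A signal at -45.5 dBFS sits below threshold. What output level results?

-51 dBFS

Undershoot = (-34.5) − (-45.5) = 11 dB.
At 1:1.5, that expands to 16.5 dB under threshold.
Output = -34.5 − 16.5 = -51 dBFS.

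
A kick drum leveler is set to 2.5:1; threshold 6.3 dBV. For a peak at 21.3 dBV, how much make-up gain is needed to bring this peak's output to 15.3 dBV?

3 dB

Without make-up, output = threshold + overshoot/2.5 = 6.3 + 6 = 12.3 dBV.
Gap to target: 3 dB.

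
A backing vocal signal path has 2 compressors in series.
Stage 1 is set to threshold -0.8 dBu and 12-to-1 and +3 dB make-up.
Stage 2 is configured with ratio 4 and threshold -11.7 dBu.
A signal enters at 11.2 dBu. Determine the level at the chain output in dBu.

-7.975 dBu

Stage 1: 12 dB above -0.8 dBu, reduced 12:1 to 1 dB above → 0.2 dBu; +3 dB make-up → 3.2 dBu.
Stage 2: 3.2 dBu is 14.9 dB over -11.7 dBu; at 4:1 that becomes 3.725 dB over, giving -7.975 dBu.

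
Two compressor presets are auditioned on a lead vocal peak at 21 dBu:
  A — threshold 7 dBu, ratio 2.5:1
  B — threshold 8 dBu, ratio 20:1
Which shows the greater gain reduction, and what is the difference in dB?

A: 14 dB over, compressed to 5.6 dB over, so 8.4 dB of GR.
B: 13 dB over, compressed to 0.65 dB over, so 12.35 dB of GR.
Difference: 3.95 dB in favour of B.

B, by 3.95 dB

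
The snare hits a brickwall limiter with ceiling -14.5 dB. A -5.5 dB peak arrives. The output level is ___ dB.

At ∞:1, everything above -14.5 dB is held at the ceiling.

-14.5 dB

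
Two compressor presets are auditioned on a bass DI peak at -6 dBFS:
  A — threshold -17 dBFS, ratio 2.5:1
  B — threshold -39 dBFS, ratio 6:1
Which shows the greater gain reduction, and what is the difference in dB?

B, by 20.9 dB

A: 11 dB over, compressed to 4.4 dB over, so 6.6 dB of GR.
B: 33 dB over, compressed to 5.5 dB over, so 27.5 dB of GR.
B applies 20.9 dB more gain reduction.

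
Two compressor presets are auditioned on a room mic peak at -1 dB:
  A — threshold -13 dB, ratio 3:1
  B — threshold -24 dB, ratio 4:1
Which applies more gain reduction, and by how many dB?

B, by 9.25 dB

A: overshoot 12 dB → output overshoot 4 dB → GR 8 dB.
B: overshoot 23 dB → output overshoot 5.75 dB → GR 17.25 dB.
B reduces 9.25 dB more.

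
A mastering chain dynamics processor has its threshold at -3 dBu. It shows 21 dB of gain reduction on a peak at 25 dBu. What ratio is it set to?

Input overshoot = 25 − (-3) = 28 dB.
Output overshoot = 28 − 21 = 7 dB.
Ratio = input overshoot / output overshoot = 28 / 7 = 4.

4:1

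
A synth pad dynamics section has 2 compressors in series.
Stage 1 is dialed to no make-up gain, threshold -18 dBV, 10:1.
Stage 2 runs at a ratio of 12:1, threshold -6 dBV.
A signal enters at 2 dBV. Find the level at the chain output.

-16 dBV

Stage 1: 2 dBV is 20 dB over -18 dBV; at 10:1 that becomes 2 dB over, giving -16 dBV.
Stage 2: -16 dBV ≤ -6 dBV, so stage 2 doesn't engage; output -16 dBV.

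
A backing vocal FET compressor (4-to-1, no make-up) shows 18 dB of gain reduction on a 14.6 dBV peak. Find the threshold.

-9.4 dBV

Let T be the threshold. Output overshoot = (input overshoot)/R, so -3.4 − T = (14.6 − T)/4.
4·(-3.4 − T) = 14.6 − T → 3·T = -13.6 − 14.6 = -28.2.
T = -28.2/3 = -9.4 dBV.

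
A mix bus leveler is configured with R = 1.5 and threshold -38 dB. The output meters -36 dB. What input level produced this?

Post-compression overshoot = -36 − (-38) = 2 dB.
Undo the ratio: input overshoot = 2 × 1.5 = 3 dB, giving input = -35 dB.

-35 dB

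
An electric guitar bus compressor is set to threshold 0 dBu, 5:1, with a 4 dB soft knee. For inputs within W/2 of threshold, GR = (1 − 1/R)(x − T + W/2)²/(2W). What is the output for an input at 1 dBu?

0.1 dBu

x − T + W/2 = 1 − 0 + 2 = 3.
GR = (1 − 1/5) × 3² / 8 = 0.8 × 9 / 8 = 0.9 dB.
Output = 1 − 0.9 = 0.1 dBu.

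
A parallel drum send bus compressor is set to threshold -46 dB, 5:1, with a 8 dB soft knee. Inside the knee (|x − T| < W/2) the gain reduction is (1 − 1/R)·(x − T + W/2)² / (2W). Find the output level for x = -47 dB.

-47.45 dB

x − T + W/2 = -47 − (-46) + 4 = 3.
GR = (1 − 1/5) × 3² / 16 = 0.8 × 9 / 16 = 0.45 dB.
Output = -47 − 0.45 = -47.45 dB.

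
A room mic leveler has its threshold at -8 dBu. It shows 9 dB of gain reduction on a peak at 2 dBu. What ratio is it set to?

Input overshoot = 2 − (-8) = 10 dB.
Output overshoot = 10 − 9 = 1 dB.
Ratio = input overshoot / output overshoot = 10 / 1 = 10.

10:1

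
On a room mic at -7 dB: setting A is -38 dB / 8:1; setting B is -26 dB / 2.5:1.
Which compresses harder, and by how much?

A: 31 dB over, compressed to 3.875 dB over, so 27.125 dB of GR.
B: 19 dB over, compressed to 7.6 dB over, so 11.4 dB of GR.
A applies 15.725 dB more gain reduction.

A, by 15.725 dB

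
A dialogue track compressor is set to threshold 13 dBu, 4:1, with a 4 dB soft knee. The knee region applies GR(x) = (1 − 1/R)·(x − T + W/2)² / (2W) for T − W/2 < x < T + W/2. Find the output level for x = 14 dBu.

x − T + W/2 = 14 − 13 + 2 = 3.
GR = (1 − 1/4) × 3² / 8 = 0.75 × 9 / 8 = 0.84375 dB.
Output = 14 − 0.84375 = 13.15625 dBu.

13.15625 dBu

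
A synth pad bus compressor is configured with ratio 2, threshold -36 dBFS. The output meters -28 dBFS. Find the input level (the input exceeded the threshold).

-20 dBFS

The compressed level sits -28 − (-36) = 8 dB over threshold.
Undo the ratio: input overshoot = 8 × 2 = 16 dB, giving input = -20 dBFS.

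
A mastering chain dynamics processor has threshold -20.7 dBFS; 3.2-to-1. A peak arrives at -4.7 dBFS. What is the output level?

-15.7 dBFS

The input is 16 dB above the -20.7 dBFS threshold.
The 16 dB excess becomes 5 dB after 3.2:1 reduction.
So the level is -20.7 + 5 = -15.7 dBFS.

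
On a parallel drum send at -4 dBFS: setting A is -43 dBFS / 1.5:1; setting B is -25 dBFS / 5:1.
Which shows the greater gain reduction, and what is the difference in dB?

A: 39 dB over, compressed to 26 dB over, so 13 dB of GR.
B: 21 dB over, compressed to 4.2 dB over, so 16.8 dB of GR.
Difference: 3.8 dB in favour of B.

B, by 3.8 dB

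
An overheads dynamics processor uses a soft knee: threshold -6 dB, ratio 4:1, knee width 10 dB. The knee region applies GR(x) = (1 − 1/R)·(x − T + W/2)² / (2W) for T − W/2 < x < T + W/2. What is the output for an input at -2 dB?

x − T + W/2 = -2 − (-6) + 5 = 9.
GR = (1 − 1/4) × 9² / 20 = 0.75 × 81 / 20 = 3.0375 dB.
Output = -2 − 3.0375 = -5.0375 dB.

-5.0375 dB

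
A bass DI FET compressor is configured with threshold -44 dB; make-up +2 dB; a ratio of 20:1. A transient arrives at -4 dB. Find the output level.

Overshoot: -4 − (-44) = 40 dB.
At 20:1 the overshoot is divided by 20, leaving 2 dB above threshold.
So the level is -44 + 2 = -42 dB; make-up adds 2 dB, giving -40 dB.

-40 dB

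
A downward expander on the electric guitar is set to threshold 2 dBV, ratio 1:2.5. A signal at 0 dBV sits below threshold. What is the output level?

-3 dBV

Undershoot = 2 − 0 = 2 dB.
At 1:2.5, that expands to 5 dB under threshold.
Output = 2 − 5 = -3 dBV.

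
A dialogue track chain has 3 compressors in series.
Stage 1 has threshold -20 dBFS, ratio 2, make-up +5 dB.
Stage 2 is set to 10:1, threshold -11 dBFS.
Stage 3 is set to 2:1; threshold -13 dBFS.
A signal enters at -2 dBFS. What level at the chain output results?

-11.75 dBFS

Stage 1: overshoot 18 dB → 18/2 = 9 dB → -11 dBFS; +5 dB make-up → -6 dBFS.
Stage 2: overshoot 5 dB → 5/10 = 0.5 dB → -10.5 dBFS.
Stage 3: -10.5 dBFS is 2.5 dB over -13 dBFS; at 2:1 that becomes 1.25 dB over, giving -11.75 dBFS.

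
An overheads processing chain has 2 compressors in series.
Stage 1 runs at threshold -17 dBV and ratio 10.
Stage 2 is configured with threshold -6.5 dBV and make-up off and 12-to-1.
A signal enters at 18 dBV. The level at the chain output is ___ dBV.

Stage 1: 18 dBV is 35 dB over -17 dBV; at 10:1 that becomes 3.5 dB over, giving -13.5 dBV.
Stage 2: below threshold (-13.5 ≤ -6.5); passes unchanged; output -13.5 dBV.

-13.5 dBV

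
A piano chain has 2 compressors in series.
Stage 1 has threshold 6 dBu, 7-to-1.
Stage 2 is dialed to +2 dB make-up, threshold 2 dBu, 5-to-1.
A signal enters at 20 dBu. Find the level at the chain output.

Stage 1: 20 dBu is 14 dB over 6 dBu; at 7:1 that becomes 2 dB over, giving 8 dBu.
Stage 2: overshoot 6 dB → 6/5 = 1.2 dB → 3.2 dBu; +2 dB make-up → 5.2 dBu.

5.2 dBu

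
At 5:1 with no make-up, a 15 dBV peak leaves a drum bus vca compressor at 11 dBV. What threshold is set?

10 dBV

Input is 5 dB above T (since output overshoot × R = input overshoot: (11 − T)·5 = 15 − T gives T = 10 dBV).
Check: 10 + (15 − 10)/5 = 10 + 1 = 11 dBV. ✓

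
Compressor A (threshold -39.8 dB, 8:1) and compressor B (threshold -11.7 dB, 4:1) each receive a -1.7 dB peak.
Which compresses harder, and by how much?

A, by 25.8375 dB

A: 38.1 dB over, compressed to 4.7625 dB over, so 33.3375 dB of GR.
B: 10 dB over, compressed to 2.5 dB over, so 7.5 dB of GR.
A applies 25.8375 dB more gain reduction.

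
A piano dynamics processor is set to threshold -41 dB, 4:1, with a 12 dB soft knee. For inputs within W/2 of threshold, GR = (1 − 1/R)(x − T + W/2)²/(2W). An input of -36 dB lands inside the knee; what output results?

x − T + W/2 = -36 − (-41) + 6 = 11.
GR = (1 − 1/4) × 11² / 24 = 0.75 × 121 / 24 = 3.78125 dB.
Output = -36 − 3.78125 = -39.78125 dB.

-39.78125 dB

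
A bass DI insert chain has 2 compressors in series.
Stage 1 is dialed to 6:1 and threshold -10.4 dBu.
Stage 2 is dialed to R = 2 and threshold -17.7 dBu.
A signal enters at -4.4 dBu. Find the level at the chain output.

-13.55 dBu

Stage 1: 6 dB above -10.4 dBu, reduced 6:1 to 1 dB above → -9.4 dBu.
Stage 2: -9.4 dBu is 8.3 dB over -17.7 dBu; at 2:1 that becomes 4.15 dB over, giving -13.55 dBu.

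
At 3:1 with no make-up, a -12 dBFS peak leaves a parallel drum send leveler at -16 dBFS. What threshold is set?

-18 dBFS

Gain reduction = -12 − (-16) = 4 dB; output overshoot = GR / (R − 1) = 4 / 2 = 2 dB.
Threshold = output − output overshoot = -16 − 2 = -18 dBFS.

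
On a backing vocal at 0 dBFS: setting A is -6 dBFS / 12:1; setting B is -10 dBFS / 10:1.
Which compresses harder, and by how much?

A: overshoot 6 dB → output overshoot 0.5 dB → GR 5.5 dB.
B: overshoot 10 dB → output overshoot 1 dB → GR 9 dB.
Difference: 3.5 dB in favour of B.

B, by 3.5 dB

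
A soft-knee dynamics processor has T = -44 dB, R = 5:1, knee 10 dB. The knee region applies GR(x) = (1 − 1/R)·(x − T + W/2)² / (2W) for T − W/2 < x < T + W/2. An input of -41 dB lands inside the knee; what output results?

-43.56 dB

x − T + W/2 = -41 − (-44) + 5 = 8.
GR = (1 − 1/5) × 8² / 20 = 0.8 × 64 / 20 = 2.56 dB.
Output = -41 − 2.56 = -43.56 dB.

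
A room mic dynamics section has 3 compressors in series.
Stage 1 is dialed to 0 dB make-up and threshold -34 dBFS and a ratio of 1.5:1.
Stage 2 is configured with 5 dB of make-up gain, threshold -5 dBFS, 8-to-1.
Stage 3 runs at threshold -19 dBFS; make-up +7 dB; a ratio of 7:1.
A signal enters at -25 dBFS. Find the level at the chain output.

-16 dBFS

Stage 1: 9 dB above -34 dBFS, reduced 1.5:1 to 6 dB above → -28 dBFS.
Stage 2: below threshold (-28 ≤ -5); passes unchanged; make-up brings it to -23 dBFS.
Stage 3: -23 dBFS is at or below the -19 dBFS threshold — no compression; make-up brings it to -16 dBFS.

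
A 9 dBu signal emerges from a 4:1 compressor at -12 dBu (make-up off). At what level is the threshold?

-19 dBu

Let T be the threshold. Output overshoot = (input overshoot)/R, so -12 − T = (9 − T)/4.
4·(-12 − T) = 9 − T → 3·T = -48 − 9 = -57.
T = -57/3 = -19 dBu.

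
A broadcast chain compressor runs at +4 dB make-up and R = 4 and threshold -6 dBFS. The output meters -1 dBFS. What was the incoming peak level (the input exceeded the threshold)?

Before make-up, the level was -1 − 4 = -5 dBFS.
The compressed level sits -5 − (-6) = 1 dB over threshold.
Undo the ratio: input overshoot = 1 × 4 = 4 dB, giving input = -2 dBFS.

-2 dBFS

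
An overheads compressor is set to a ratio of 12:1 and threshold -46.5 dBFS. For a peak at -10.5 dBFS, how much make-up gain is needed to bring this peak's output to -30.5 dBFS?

Overshoot 36 dB → 36/12 = 3 dB after compression, so the compressed level is -46.5 + 3 = -43.5 dBFS.
Make-up = target − compressed = -30.5 − (-43.5) = 13 dB.

13 dB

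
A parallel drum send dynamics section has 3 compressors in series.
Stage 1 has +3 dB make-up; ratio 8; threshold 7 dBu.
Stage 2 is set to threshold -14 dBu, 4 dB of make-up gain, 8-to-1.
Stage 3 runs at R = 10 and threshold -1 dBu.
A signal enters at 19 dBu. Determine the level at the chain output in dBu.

Stage 1: 19 dBu is 12 dB over 7 dBu; at 8:1 that becomes 1.5 dB over, giving 8.5 dBu; +3 dB make-up → 11.5 dBu.
Stage 2: 11.5 dBu is 25.5 dB over -14 dBu; at 8:1 that becomes 3.1875 dB over, giving -10.8125 dBu; +4 dB make-up → -6.8125 dBu.
Stage 3: below threshold (-6.8125 ≤ -1); passes unchanged; output -6.8125 dBu.

-6.8125 dBu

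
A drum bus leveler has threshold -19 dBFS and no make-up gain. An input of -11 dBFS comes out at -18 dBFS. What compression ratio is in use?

Input overshoot = -11 − (-19) = 8 dB; output overshoot = -18 − (-19) = 1 dB.
Ratio = 8 / 1 = 8.

8:1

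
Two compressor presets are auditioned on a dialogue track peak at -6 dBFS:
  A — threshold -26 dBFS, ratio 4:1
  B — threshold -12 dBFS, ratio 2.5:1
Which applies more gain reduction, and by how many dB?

A, by 11.4 dB

A: overshoot 20 dB → output overshoot 5 dB → GR 15 dB.
B: overshoot 6 dB → output overshoot 2.4 dB → GR 3.6 dB.
Difference: 11.4 dB in favour of A.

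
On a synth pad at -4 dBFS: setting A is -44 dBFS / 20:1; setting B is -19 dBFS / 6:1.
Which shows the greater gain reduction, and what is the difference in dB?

A: overshoot 40 dB → output overshoot 2 dB → GR 38 dB.
B: overshoot 15 dB → output overshoot 2.5 dB → GR 12.5 dB.
Difference: 25.5 dB in favour of A.

A, by 25.5 dB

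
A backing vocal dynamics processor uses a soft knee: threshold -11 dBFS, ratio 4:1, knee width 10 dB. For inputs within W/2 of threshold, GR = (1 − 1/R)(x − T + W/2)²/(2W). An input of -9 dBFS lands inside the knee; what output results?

-10.8375 dBFS

x − T + W/2 = -9 − (-11) + 5 = 7.
GR = (1 − 1/4) × 7² / 20 = 0.75 × 49 / 20 = 1.8375 dB.
Output = -9 − 1.8375 = -10.8375 dBFS.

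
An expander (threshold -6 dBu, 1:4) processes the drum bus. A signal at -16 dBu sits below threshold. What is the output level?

-46 dBu

Undershoot = (-6) − (-16) = 10 dB.
At 1:4, that expands to 40 dB under threshold.
Output = -6 − 40 = -46 dBu.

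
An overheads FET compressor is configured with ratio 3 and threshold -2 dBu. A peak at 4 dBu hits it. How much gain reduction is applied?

4 dB

4 dBu exceeds the threshold by 6 dB.
A 3:1 ratio leaves 2 dB of that excess.
So the signal is attenuated by 6 − 2 = 4 dB.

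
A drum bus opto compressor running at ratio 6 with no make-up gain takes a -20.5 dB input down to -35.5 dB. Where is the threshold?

Let T be the threshold. Output overshoot = (input overshoot)/R, so -35.5 − T = (-20.5 − T)/6.
6·(-35.5 − T) = -20.5 − T → 5·T = -213 − (-20.5) = -192.5.
T = -192.5/5 = -38.5 dB.

-38.5 dB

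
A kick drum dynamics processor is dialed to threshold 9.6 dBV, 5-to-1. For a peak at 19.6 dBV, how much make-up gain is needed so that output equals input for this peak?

8 dB

Without make-up, output = threshold + overshoot/5 = 9.6 + 2 = 11.6 dBV.
Gap to target: 8 dB.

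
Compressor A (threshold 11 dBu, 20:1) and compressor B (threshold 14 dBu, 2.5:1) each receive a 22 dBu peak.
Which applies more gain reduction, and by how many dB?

A: overshoot 11 dB → output overshoot 0.55 dB → GR 10.45 dB.
B: overshoot 8 dB → output overshoot 3.2 dB → GR 4.8 dB.
A reduces 5.65 dB more.

A, by 5.65 dB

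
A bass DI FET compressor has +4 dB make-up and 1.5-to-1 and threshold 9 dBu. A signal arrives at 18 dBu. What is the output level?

19 dBu

18 dBu sits 9 dB over threshold.
1.5:1 compression reduces that to 9/1.5 = 6 dB over.
That puts the output at 15 dBu; make-up adds 4 dB, giving 19 dBu.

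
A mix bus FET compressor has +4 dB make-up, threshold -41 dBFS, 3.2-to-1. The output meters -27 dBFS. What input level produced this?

-9 dBFS

Stripping the +4 dB make-up gives -31 dBFS at the gain stage.
The compressed level sits -31 − (-41) = 10 dB over threshold.
Undo the ratio: input overshoot = 10 × 3.2 = 32 dB, giving input = -9 dBFS.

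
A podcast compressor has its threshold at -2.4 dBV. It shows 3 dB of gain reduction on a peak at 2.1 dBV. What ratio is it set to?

3:1

Input overshoot = 2.1 − (-2.4) = 4.5 dB.
Output overshoot = 4.5 − 3 = 1.5 dB.
Ratio = input overshoot / output overshoot = 4.5 / 1.5 = 3.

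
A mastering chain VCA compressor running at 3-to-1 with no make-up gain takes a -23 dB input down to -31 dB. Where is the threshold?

Gain reduction = -23 − (-31) = 8 dB; output overshoot = GR / (R − 1) = 8 / 2 = 4 dB.
Threshold = output − output overshoot = -31 − 4 = -35 dB.

-35 dB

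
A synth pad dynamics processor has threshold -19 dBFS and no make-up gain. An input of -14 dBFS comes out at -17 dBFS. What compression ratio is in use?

Input overshoot = -14 − (-19) = 5 dB; output overshoot = -17 − (-19) = 2 dB.
Ratio = 5 / 2 = 2.5.

2.5:1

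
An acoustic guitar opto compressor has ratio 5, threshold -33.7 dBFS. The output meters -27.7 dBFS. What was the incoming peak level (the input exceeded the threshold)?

Post-compression overshoot = -27.7 − (-33.7) = 6 dB.
Before 5:1 compression the overshoot was 6 × 5 = 30 dB, so input = -33.7 + 30 = -3.7 dBFS.

-3.7 dBFS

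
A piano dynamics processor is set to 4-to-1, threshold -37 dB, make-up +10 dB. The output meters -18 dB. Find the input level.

-1 dB

Stripping the +10 dB make-up gives -28 dB at the gain stage.
That's 9 dB above the -37 dB threshold.
Input overshoot = R × output overshoot = 36 dB → input = -37 + 36 = -1 dB.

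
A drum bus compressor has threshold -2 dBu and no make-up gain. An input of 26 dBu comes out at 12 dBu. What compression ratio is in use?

2:1

Input overshoot = 26 − (-2) = 28 dB; output overshoot = 12 − (-2) = 14 dB.
Ratio = 28 / 14 = 2.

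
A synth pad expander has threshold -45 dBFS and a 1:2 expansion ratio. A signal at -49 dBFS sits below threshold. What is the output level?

-53 dBFS

Undershoot = (-45) − (-49) = 4 dB.
At 1:2, that expands to 8 dB under threshold.
Output = -45 − 8 = -53 dBFS.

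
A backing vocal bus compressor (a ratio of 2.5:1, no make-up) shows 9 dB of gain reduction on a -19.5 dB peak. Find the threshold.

Let T be the threshold. Output overshoot = (input overshoot)/R, so -28.5 − T = (-19.5 − T)/2.5.
2.5·(-28.5 − T) = -19.5 − T → 1.5·T = -71.25 − (-19.5) = -51.75.
T = -51.75/1.5 = -34.5 dB.

-34.5 dB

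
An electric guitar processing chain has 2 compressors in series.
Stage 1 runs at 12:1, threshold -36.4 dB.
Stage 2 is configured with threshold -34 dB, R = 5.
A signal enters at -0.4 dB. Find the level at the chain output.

-33.88 dB

Stage 1: overshoot 36 dB → 36/12 = 3 dB → -33.4 dB.
Stage 2: 0.6 dB above -34 dB, reduced 5:1 to 0.12 dB above → -33.88 dB.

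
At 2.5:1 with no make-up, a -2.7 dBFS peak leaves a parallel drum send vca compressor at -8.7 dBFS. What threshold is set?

-12.7 dBFS

Gain reduction = -2.7 − (-8.7) = 6 dB; output overshoot = GR / (R − 1) = 6 / 1.5 = 4 dB.
Threshold = output − output overshoot = -8.7 − 4 = -12.7 dBFS.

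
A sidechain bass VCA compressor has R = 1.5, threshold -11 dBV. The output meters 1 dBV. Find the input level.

7 dBV

The compressed level sits 1 − (-11) = 12 dB over threshold.
Input overshoot = R × output overshoot = 18 dB → input = -11 + 18 = 7 dBV.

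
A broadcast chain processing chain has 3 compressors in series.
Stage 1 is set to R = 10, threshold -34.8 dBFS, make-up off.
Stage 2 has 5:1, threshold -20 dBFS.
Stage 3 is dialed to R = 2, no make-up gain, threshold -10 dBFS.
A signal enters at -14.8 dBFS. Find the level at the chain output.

Stage 1: -14.8 dBFS is 20 dB over -34.8 dBFS; at 10:1 that becomes 2 dB over, giving -32.8 dBFS.
Stage 2: -32.8 dBFS is at or below the -20 dBFS threshold — no compression; output -32.8 dBFS.
Stage 3: -32.8 dBFS ≤ -10 dBFS, so stage 3 doesn't engage; output -32.8 dBFS.

-32.8 dBFS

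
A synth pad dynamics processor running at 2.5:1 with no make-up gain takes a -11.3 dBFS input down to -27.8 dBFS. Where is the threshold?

Gain reduction = -11.3 − (-27.8) = 16.5 dB; output overshoot = GR / (R − 1) = 16.5 / 1.5 = 11 dB.
Threshold = output − output overshoot = -27.8 − 11 = -38.8 dBFS.

-38.8 dBFS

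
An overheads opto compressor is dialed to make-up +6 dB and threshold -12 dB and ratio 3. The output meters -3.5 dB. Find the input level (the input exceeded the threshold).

Before make-up, the level was -3.5 − 6 = -9.5 dB.
The compressed level sits -9.5 − (-12) = 2.5 dB over threshold.
Undo the ratio: input overshoot = 2.5 × 3 = 7.5 dB, giving input = -4.5 dB.

-4.5 dB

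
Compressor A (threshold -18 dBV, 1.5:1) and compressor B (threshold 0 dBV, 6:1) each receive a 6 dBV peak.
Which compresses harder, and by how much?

A, by 3 dB

A: 24 dB over, compressed to 16 dB over, so 8 dB of GR.
B: 6 dB over, compressed to 1 dB over, so 5 dB of GR.
A reduces 3 dB more.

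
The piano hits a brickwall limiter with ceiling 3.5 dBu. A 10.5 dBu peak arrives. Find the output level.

3.5 dBu

At ∞:1, everything above 3.5 dBu is held at the ceiling.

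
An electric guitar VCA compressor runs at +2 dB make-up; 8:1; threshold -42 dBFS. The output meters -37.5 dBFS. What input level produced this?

-22 dBFS

Remove make-up: -37.5 − 2 = -39.5 dBFS.
That's 2.5 dB above the -42 dBFS threshold.
Before 8:1 compression the overshoot was 2.5 × 8 = 20 dB, so input = -42 + 20 = -22 dBFS.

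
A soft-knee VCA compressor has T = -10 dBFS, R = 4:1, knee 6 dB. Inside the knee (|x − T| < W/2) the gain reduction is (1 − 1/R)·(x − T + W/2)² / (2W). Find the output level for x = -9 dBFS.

-10 dBFS

x − T + W/2 = -9 − (-10) + 3 = 4.
GR = (1 − 1/4) × 4² / 12 = 0.75 × 16 / 12 = 1 dB.
Output = -9 − 1 = -10 dBFS.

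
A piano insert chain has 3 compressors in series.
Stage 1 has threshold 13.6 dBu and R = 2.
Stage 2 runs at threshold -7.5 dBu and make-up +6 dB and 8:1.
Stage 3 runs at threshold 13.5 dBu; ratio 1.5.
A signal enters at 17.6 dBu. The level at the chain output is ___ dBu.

Stage 1: overshoot 4 dB → 4/2 = 2 dB → 15.6 dBu.
Stage 2: 15.6 dBu is 23.1 dB over -7.5 dBu; at 8:1 that becomes 2.8875 dB over, giving -4.6125 dBu; +6 dB make-up → 1.3875 dBu.
Stage 3: below threshold (1.3875 ≤ 13.5); passes unchanged; output 1.3875 dBu.

1.3875 dBu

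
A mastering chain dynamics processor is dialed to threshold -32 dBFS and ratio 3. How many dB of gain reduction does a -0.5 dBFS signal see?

21 dB

-0.5 dBFS exceeds the threshold by 31.5 dB.
At 3:1, output sits 31.5/3 = 10.5 dB above threshold.
Gain reduction = 31.5 − 10.5 = 21 dB.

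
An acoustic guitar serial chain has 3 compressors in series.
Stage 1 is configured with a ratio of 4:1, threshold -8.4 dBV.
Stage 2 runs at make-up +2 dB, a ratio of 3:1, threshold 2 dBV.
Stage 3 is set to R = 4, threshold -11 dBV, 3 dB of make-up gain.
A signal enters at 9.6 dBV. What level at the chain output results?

-5.725 dBV

Stage 1: overshoot 18 dB → 18/4 = 4.5 dB → -3.9 dBV.
Stage 2: -3.9 dBV ≤ 2 dBV, so stage 2 doesn't engage; make-up brings it to -1.9 dBV.
Stage 3: 9.1 dB above -11 dBV, reduced 4:1 to 2.275 dB above → -8.725 dBV; +3 dB make-up → -5.725 dBV.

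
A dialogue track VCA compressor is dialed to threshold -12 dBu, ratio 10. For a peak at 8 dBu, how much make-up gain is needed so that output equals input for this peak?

18 dB

Without make-up, output = threshold + overshoot/10 = -12 + 2 = -10 dBu.
Gap to target: 18 dB.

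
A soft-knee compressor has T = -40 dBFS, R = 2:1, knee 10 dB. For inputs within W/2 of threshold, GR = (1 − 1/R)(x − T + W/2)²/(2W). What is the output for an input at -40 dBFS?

-40.625 dBFS

x − T + W/2 = -40 − (-40) + 5 = 5.
GR = (1 − 1/2) × 5² / 20 = 0.5 × 25 / 20 = 0.625 dB.
Output = -40 − 0.625 = -40.625 dBFS.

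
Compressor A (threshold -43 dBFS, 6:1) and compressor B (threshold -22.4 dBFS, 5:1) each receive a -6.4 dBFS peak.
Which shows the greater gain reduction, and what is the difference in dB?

A: 36.6 dB over, compressed to 6.1 dB over, so 30.5 dB of GR.
B: 16 dB over, compressed to 3.2 dB over, so 12.8 dB of GR.
A applies 17.7 dB more gain reduction.

A, by 17.7 dB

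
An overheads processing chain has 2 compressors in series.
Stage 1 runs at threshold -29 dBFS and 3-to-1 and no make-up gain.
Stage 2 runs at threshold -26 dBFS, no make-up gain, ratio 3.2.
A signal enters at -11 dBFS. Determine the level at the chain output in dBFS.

-25.0625 dBFS

Stage 1: -11 dBFS is 18 dB over -29 dBFS; at 3:1 that becomes 6 dB over, giving -23 dBFS.
Stage 2: overshoot 3 dB → 3/3.2 = 0.9375 dB → -25.0625 dBFS.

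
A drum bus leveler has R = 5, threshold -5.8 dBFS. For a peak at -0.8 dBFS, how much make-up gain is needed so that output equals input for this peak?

The peak compresses to -5.8 + 5/5 = -4.8 dBFS.
To reach -0.8 dBFS requires -0.8 − (-4.8) = 4 dB of make-up.

4 dB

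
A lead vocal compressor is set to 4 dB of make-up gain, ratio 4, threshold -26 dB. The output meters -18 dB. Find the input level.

-10 dB

Remove make-up: -18 − 4 = -22 dB.
Post-compression overshoot = -22 − (-26) = 4 dB.
Before 4:1 compression the overshoot was 4 × 4 = 16 dB, so input = -26 + 16 = -10 dB.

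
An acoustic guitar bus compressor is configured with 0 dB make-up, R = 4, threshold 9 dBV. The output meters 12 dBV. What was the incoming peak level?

21 dBV

That's 3 dB above the 9 dBV threshold.
Before 4:1 compression the overshoot was 3 × 4 = 12 dB, so input = 9 + 12 = 21 dBV.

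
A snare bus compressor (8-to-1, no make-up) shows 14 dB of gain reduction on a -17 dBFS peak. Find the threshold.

Input is 16 dB above T (since output overshoot × R = input overshoot: (-31 − T)·8 = -17 − T gives T = -33 dBFS).
Check: -33 + (-17 − (-33))/8 = -33 + 2 = -31 dBFS. ✓

-33 dBFS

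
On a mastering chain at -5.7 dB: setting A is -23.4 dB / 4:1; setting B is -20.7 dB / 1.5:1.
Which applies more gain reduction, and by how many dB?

A, by 8.275 dB

A: GR = 17.7 − 17.7/4 = 13.275 dB.
B: GR = 15 − 15/1.5 = 5 dB.
A reduces 8.275 dB more.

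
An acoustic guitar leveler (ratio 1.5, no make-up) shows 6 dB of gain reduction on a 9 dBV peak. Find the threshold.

-9 dBV

Input is 18 dB above T (since output overshoot × R = input overshoot: (3 − T)·1.5 = 9 − T gives T = -9 dBV).
Check: -9 + (9 − (-9))/1.5 = -9 + 12 = 3 dBV. ✓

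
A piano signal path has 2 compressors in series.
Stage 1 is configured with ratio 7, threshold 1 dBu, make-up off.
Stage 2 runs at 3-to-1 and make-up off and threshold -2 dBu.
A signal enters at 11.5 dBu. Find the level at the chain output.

Stage 1: 11.5 dBu is 10.5 dB over 1 dBu; at 7:1 that becomes 1.5 dB over, giving 2.5 dBu.
Stage 2: overshoot 4.5 dB → 4.5/3 = 1.5 dB → -0.5 dBu.

-0.5 dBu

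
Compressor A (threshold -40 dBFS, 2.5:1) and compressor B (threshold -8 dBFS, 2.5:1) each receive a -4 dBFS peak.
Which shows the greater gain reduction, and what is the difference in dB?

A: GR = 36 − 36/2.5 = 21.6 dB.
B: GR = 4 − 4/2.5 = 2.4 dB.
Difference: 19.2 dB in favour of A.

A, by 19.2 dB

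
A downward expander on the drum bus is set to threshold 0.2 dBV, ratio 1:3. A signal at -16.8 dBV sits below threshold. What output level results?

-50.8 dBV

Below threshold, a 1:3 expander applies gain = (3−1)×(T − x) of attenuation.
(3−1) × 17 = 34 dB, so output = -16.8 − 34 = -50.8 dBV.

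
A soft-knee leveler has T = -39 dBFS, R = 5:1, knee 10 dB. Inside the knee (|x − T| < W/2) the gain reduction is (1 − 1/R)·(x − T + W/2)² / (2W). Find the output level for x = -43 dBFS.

x − T + W/2 = -43 − (-39) + 5 = 1.
GR = (1 − 1/5) × 1² / 20 = 0.8 × 1 / 20 = 0.04 dB.
Output = -43 − 0.04 = -43.04 dBFS.

-43.04 dBFS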